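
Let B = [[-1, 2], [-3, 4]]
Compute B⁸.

[[-509, 510], [-765, 766]]

tr B = 3 and det B = 2, so the characteristic polynomial is λ² − (3)λ + (2) with roots 2 and 1.
Eigenvectors give P = [[-2, -1], [-3, -1]] with P⁻¹ = [[1, -1], [-3, 2]], and B = P·diag(2, 1)·P⁻¹.
Then B⁸ = P·diag(256, 1)·P⁻¹ = [[-512, -1], [-768, -1]] · [[1, -1], [-3, 2]] = [[-509, 510], [-765, 766]].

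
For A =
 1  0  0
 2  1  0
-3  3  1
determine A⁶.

[[1, 0, 0], [12, 1, 0], [72, 18, 1]]

A = I + N where N = [[0, 0, 0], [2, 0, 0], [-3, 3, 0]] is strictly lower-triangular, so N³ = 0.
(I + N)⁶ = I + 6·N + 15·N² = [[1, 0, 0], [12, 1, 0], [72, 18, 1]].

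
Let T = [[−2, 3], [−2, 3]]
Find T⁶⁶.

[[−2, 3], [−2, 3]]

T² = T (a projection; rank 1, trace 1), so T⁶⁶ = T.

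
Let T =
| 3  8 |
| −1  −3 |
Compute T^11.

T² = I (check: tr T = 0 and det T = −1), so T^11 = T since 11 is odd.

[[3, 8], [−1, −3]]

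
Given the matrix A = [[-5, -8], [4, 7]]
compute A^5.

tr A = 2 and det A = -3, so the characteristic polynomial is λ² − (2)λ + (-3) with roots -1 and 3.
Eigenvectors give P = [[-2, -1], [1, 1]] with P⁻¹ = [[-1, -1], [1, 2]], and A = P·diag(-1, 3)·P⁻¹.
Then A^5 = P·diag(-1, 243)·P⁻¹ = [[2, -243], [-1, 243]] · [[-1, -1], [1, 2]] = [[-245, -488], [244, 487]].

[[-245, -488], [244, 487]]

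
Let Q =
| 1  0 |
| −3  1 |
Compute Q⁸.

[[1, 0], [−24, 1]]

Q = I + N where N = [[0, 0], [−3, 0]] is strictly lower-triangular, so N² = 0.
(I + N)⁸ = I + 8·N = [[1, 0], [−24, 1]].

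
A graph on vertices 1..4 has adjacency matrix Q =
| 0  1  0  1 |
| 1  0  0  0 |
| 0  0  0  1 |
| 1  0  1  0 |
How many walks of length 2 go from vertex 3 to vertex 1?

The number of length-2 walks from vertex 3 to vertex 1 is entry (3,1) of Q^2, where Q is the adjacency matrix.
Q^2 = [[2, 0, 1, 0], [0, 1, 0, 1], [1, 0, 1, 0], [0, 1, 0, 2]]

1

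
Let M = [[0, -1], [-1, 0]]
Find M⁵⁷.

[[0, -1], [-1, 0]]

M² = I (check: tr M = 0 and det M = -1), so M⁵⁷ = M since 57 is odd.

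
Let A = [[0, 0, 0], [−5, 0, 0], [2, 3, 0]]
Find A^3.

A is strictly triangular, hence nilpotent: A^3 = 0, so A^3 = 0.

[[0, 0, 0], [0, 0, 0], [0, 0, 0]]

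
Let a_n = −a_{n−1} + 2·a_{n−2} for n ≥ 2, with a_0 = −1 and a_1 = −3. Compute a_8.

With companion matrix M = [[−1, 2], [1, 0]], [a_n, a_{n−1}]ᵀ = M·[a_{n−1}, a_{n−2}]ᵀ, so [a_8, a_7]ᵀ = M⁷·[a_1, a_0]ᵀ.
M⁷ = [[−85, 86], [43, −42]], giving [a_8, a_7]ᵀ = [[169], [−87]].

169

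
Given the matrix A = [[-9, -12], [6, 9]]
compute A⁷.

tr A = 0 and det A = -9, so the characteristic polynomial is λ² − (0)λ + (-9) with roots -3 and 3.
Eigenvectors give P = [[2, -1], [-1, 1]] with P⁻¹ = [[1, 1], [1, 2]], and A = P·diag(-3, 3)·P⁻¹.
Then A⁷ = P·diag(-2187, 2187)·P⁻¹ = [[-4374, -2187], [2187, 2187]] · [[1, 1], [1, 2]] = [[-6561, -8748], [4374, 6561]].

[[-6561, -8748], [4374, 6561]]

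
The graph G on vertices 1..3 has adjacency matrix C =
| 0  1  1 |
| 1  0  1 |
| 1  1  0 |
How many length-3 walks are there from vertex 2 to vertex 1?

3

The number of length-3 walks from vertex 2 to vertex 1 is entry (2,1) of C³, where C is the adjacency matrix.
C² = [[2, 1, 1], [1, 2, 1], [1, 1, 2]]
C³ = [[2, 3, 3], [3, 2, 3], [3, 3, 2]]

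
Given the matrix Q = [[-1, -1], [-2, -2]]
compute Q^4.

Q^2 = [[3, 3], [6, 6]]
Q^3 = [[-9, -9], [-18, -18]]
Q^4 = [[27, 27], [54, 54]]

[[27, 27], [54, 54]]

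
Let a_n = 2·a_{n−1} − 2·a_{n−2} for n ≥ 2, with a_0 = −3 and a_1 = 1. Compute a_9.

16

With companion matrix T = [[2, −2], [1, 0]], [a_n, a_{n−1}]ᵀ = T·[a_{n−1}, a_{n−2}]ᵀ, so [a_9, a_8]ᵀ = T^8·[a_1, a_0]ᵀ.
T^8 = [[16, 0], [0, 16]], giving [a_9, a_8]ᵀ = [[16], [−48]].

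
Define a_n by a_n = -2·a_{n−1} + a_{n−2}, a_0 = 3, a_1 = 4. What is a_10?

With companion matrix M = [[-2, 1], [1, 0]], [a_n, a_{n−1}]ᵀ = M·[a_{n−1}, a_{n−2}]ᵀ, so [a_10, a_9]ᵀ = M⁹·[a_1, a_0]ᵀ.
M⁹ = [[-2378, 985], [985, -408]], giving [a_10, a_9]ᵀ = [[-6557], [2716]].

-6557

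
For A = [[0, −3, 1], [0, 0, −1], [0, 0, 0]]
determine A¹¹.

A is strictly triangular, hence nilpotent: A³ = 0, so A¹¹ = 0.

[[0, 0, 0], [0, 0, 0], [0, 0, 0]]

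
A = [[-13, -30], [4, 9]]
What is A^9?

[[-118093, -295230], [39364, 98409]]

tr A = -4 and det A = 3, so the characteristic polynomial is λ² − (-4)λ + (3) with roots -1 and -3.
Eigenvectors give P = [[5, 3], [-2, -1]] with P⁻¹ = [[-1, -3], [2, 5]], and A = P·diag(-1, -3)·P⁻¹.
Then A^9 = P·diag(-1, -19683)·P⁻¹ = [[-5, -59049], [2, 19683]] · [[-1, -3], [2, 5]] = [[-118093, -295230], [39364, 98409]].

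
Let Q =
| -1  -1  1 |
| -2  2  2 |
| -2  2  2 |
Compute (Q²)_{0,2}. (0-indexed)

-1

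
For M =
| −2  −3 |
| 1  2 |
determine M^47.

[[−2, −3], [1, 2]]

M² = I (check: tr M = 0 and det M = −1), so M^47 = M since 47 is odd.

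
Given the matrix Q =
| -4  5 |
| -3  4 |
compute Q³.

Q² = I (check: tr Q = 0 and det Q = -1), so Q³ = Q since 3 is odd.

[[-4, 5], [-3, 4]]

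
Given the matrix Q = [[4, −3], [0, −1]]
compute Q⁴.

[[256, −153], [0, 1]]

Q² = [[16, −9], [0, 1]]
Q³ = [[64, −39], [0, −1]]
Q⁴ = [[256, −153], [0, 1]]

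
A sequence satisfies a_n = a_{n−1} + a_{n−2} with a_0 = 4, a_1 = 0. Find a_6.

With companion matrix M = [[1, 1], [1, 0]], [a_n, a_{n−1}]ᵀ = M·[a_{n−1}, a_{n−2}]ᵀ, so [a_6, a_5]ᵀ = M⁵·[a_1, a_0]ᵀ.
M⁵ = [[8, 5], [5, 3]], giving [a_6, a_5]ᵀ = [[20], [12]].

20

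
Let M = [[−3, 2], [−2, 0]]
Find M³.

[[−3, 10], [−10, 12]]

M² = [[5, −6], [6, −4]]
M³ = [[−3, 10], [−10, 12]]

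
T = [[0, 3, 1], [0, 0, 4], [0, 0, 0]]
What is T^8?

T is strictly triangular, hence nilpotent: T^3 = 0, so T^8 = 0.

[[0, 0, 0], [0, 0, 0], [0, 0, 0]]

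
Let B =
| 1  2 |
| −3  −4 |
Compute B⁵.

tr B = −3 and det B = 2, so the characteristic polynomial is λ² − (−3)λ + (2) with roots −2 and −1.
Eigenvectors give P = [[2, 1], [−3, −1]] with P⁻¹ = [[−1, −1], [3, 2]], and B = P·diag(−2, −1)·P⁻¹.
Then B⁵ = P·diag(−32, −1)·P⁻¹ = [[−64, −1], [96, 1]] · [[−1, −1], [3, 2]] = [[61, 62], [−93, −94]].

[[61, 62], [−93, −94]]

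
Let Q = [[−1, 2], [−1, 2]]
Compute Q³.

[[−1, 2], [−1, 2]]

Q² = Q (a projection; rank 1, trace 1), so Q³ = Q.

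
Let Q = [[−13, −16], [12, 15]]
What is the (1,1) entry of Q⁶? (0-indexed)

tr Q = 2 and det Q = −3, so the characteristic polynomial is λ² − (2)λ + (−3) with roots 3 and −1.
Eigenvectors give P = [[−1, 4], [1, −3]] with P⁻¹ = [[3, 4], [1, 1]], and Q = P·diag(3, −1)·P⁻¹.
Then Q⁶ = P·diag(729, 1)·P⁻¹ = [[−729, 4], [729, −3]] · [[3, 4], [1, 1]] = [[−2183, −2912], [2184, 2913]].

2913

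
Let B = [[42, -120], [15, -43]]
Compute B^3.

tr B = -1 and det B = -6, so the characteristic polynomial is λ² − (-1)λ + (-6) with roots 2 and -3.
Eigenvectors give P = [[3, -8], [1, -3]] with P⁻¹ = [[3, -8], [1, -3]], and B = P·diag(2, -3)·P⁻¹.
Then B^3 = P·diag(8, -27)·P⁻¹ = [[24, 216], [8, 81]] · [[3, -8], [1, -3]] = [[288, -840], [105, -307]].

[[288, -840], [105, -307]]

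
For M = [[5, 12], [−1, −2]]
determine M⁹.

[[2045, 6132], [−511, −1532]]

tr M = 3 and det M = 2, so the characteristic polynomial is λ² − (3)λ + (2) with roots 2 and 1.
Eigenvectors give P = [[−4, −3], [1, 1]] with P⁻¹ = [[−1, −3], [1, 4]], and M = P·diag(2, 1)·P⁻¹.
Then M⁹ = P·diag(512, 1)·P⁻¹ = [[−2048, −3], [512, 1]] · [[−1, −3], [1, 4]] = [[2045, 6132], [−511, −1532]].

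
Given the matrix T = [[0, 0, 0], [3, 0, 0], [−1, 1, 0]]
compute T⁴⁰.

[[0, 0, 0], [0, 0, 0], [0, 0, 0]]

T is strictly triangular, hence nilpotent: T³ = 0, so T⁴⁰ = 0.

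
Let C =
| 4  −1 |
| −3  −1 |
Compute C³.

[[85, −16], [−48, 5]]

C² = [[19, −3], [−9, 4]]
C³ = [[85, −16], [−48, 5]]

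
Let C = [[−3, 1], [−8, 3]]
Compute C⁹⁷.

C² = I (check: tr C = 0 and det C = −1), so C⁹⁷ = C since 97 is odd.

[[−3, 1], [−8, 3]]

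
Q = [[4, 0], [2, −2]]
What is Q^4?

Q^2 = [[16, 0], [4, 4]]
Q^3 = [[64, 0], [24, −8]]
Q^4 = [[256, 0], [80, 16]]

[[256, 0], [80, 16]]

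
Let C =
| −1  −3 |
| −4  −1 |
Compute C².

[[13, 6], [8, 13]]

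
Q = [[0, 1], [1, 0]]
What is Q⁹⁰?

Q² = I (check: tr Q = 0 and det Q = -1), so Q⁹⁰ = I since 90 is even.

[[1, 0], [0, 1]]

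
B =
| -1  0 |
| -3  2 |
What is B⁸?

tr B = 1 and det B = -2, so the characteristic polynomial is λ² − (1)λ + (-2) with roots 2 and -1.
Eigenvectors give P = [[0, 1], [-1, 1]] with P⁻¹ = [[1, -1], [1, 0]], and B = P·diag(2, -1)·P⁻¹.
Then B⁸ = P·diag(256, 1)·P⁻¹ = [[0, 1], [-256, 1]] · [[1, -1], [1, 0]] = [[1, 0], [-255, 256]].

[[1, 0], [-255, 256]]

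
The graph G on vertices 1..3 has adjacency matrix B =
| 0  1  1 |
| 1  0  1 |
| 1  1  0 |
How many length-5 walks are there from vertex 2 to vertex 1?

The number of length-5 walks from vertex 2 to vertex 1 is entry (2,1) of B^5, where B is the adjacency matrix.
B^2 = [[2, 1, 1], [1, 2, 1], [1, 1, 2]]
B^3 = [[2, 3, 3], [3, 2, 3], [3, 3, 2]]
B^4 = [[6, 5, 5], [5, 6, 5], [5, 5, 6]]
B^5 = [[10, 11, 11], [11, 10, 11], [11, 11, 10]]

11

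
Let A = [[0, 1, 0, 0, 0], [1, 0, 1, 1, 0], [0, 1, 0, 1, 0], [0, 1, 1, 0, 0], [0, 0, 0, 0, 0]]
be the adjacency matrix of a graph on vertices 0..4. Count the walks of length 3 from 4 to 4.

0

The number of length-3 walks from vertex 4 to vertex 4 is entry (4,4) of A³, where A is the adjacency matrix.
A² = [[1, 0, 1, 1, 0], [0, 3, 1, 1, 0], [1, 1, 2, 1, 0], [1, 1, 1, 2, 0], [0, 0, 0, 0, 0]]
A³ = [[0, 3, 1, 1, 0], [3, 2, 4, 4, 0], [1, 4, 2, 3, 0], [1, 4, 3, 2, 0], [0, 0, 0, 0, 0]]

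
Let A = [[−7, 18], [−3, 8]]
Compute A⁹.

tr A = 1 and det A = −2, so the characteristic polynomial is λ² − (1)λ + (−2) with roots −1 and 2.
Eigenvectors give P = [[3, −2], [1, −1]] with P⁻¹ = [[1, −2], [1, −3]], and A = P·diag(−1, 2)·P⁻¹.
Then A⁹ = P·diag(−1, 512)·P⁻¹ = [[−3, −1024], [−1, −512]] · [[1, −2], [1, −3]] = [[−1027, 3078], [−513, 1538]].

[[−1027, 3078], [−513, 1538]]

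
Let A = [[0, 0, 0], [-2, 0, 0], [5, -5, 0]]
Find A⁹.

A is strictly triangular, hence nilpotent: A³ = 0, so A⁹ = 0.

[[0, 0, 0], [0, 0, 0], [0, 0, 0]]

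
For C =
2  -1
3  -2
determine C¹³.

[[2, -1], [3, -2]]

C² = I (check: tr C = 0 and det C = -1), so C¹³ = C since 13 is odd.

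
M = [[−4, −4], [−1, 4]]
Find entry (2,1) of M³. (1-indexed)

M² = [[20, 0], [0, 20]]
M³ = [[−80, −80], [−20, 80]]

−20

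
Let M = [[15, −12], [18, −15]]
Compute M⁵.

[[1215, −972], [1458, −1215]]

tr M = 0 and det M = −9, so the characteristic polynomial is λ² − (0)λ + (−9) with roots −3 and 3.
Eigenvectors give P = [[−2, 1], [−3, 1]] with P⁻¹ = [[1, −1], [3, −2]], and M = P·diag(−3, 3)·P⁻¹.
Then M⁵ = P·diag(−243, 243)·P⁻¹ = [[486, 243], [729, 243]] · [[1, −1], [3, −2]] = [[1215, −972], [1458, −1215]].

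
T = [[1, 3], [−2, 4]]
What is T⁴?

T² = [[−5, 15], [−10, 10]]
T³ = [[−35, 45], [−30, 10]]
T⁴ = [[−125, 75], [−50, −50]]

[[−125, 75], [−50, −50]]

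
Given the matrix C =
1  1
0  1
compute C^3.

C = I + N where N = [[0, 1], [0, 0]] is strictly upper-triangular, so N^2 = 0.
(I + N)^3 = I + 3·N = [[1, 3], [0, 1]].

[[1, 3], [0, 1]]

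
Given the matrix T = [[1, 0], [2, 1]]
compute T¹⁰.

[[1, 0], [20, 1]]

T = I + N where N = [[0, 0], [2, 0]] is strictly lower-triangular, so N² = 0.
(I + N)¹⁰ = I + 10·N = [[1, 0], [20, 1]].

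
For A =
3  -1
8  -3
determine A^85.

[[3, -1], [8, -3]]

A² = I (check: tr A = 0 and det A = -1), so A^85 = A since 85 is odd.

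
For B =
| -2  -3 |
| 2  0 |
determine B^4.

B^2 = [[-2, 6], [-4, -6]]
B^3 = [[16, 6], [-4, 12]]
B^4 = [[-20, -48], [32, 12]]

[[-20, -48], [32, 12]]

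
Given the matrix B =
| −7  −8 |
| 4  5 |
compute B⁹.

[[−39367, −39368], [19684, 19685]]

tr B = −2 and det B = −3, so the characteristic polynomial is λ² − (−2)λ + (−3) with roots −3 and 1.
Eigenvectors give P = [[−2, −1], [1, 1]] with P⁻¹ = [[−1, −1], [1, 2]], and B = P·diag(−3, 1)·P⁻¹.
Then B⁹ = P·diag(−19683, 1)·P⁻¹ = [[39366, −1], [−19683, 1]] · [[−1, −1], [1, 2]] = [[−39367, −39368], [19684, 19685]].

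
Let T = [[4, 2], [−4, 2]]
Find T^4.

T^2 = [[8, 12], [−24, −4]]
T^3 = [[−16, 40], [−80, −56]]
T^4 = [[−224, 48], [−96, −272]]

[[−224, 48], [−96, −272]]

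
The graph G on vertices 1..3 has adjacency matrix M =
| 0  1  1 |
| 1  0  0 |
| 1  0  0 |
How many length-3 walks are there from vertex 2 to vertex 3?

0

The number of length-3 walks from vertex 2 to vertex 3 is entry (2,3) of M³, where M is the adjacency matrix.
M² = [[2, 0, 0], [0, 1, 1], [0, 1, 1]]
M³ = [[0, 2, 2], [2, 0, 0], [2, 0, 0]]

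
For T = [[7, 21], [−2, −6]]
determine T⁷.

T² = T (a projection; rank 1, trace 1), so T⁷ = T.

[[7, 21], [−2, −6]]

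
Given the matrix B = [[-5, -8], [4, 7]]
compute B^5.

tr B = 2 and det B = -3, so the characteristic polynomial is λ² − (2)λ + (-3) with roots -1 and 3.
Eigenvectors give P = [[2, 1], [-1, -1]] with P⁻¹ = [[1, 1], [-1, -2]], and B = P·diag(-1, 3)·P⁻¹.
Then B^5 = P·diag(-1, 243)·P⁻¹ = [[-2, 243], [1, -243]] · [[1, 1], [-1, -2]] = [[-245, -488], [244, 487]].

[[-245, -488], [244, 487]]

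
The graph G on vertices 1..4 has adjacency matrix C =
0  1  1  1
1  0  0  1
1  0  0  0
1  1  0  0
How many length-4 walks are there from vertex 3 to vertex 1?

The number of length-4 walks from vertex 3 to vertex 1 is entry (3,1) of C⁴, where C is the adjacency matrix.
C² = [[3, 1, 0, 1], [1, 2, 1, 1], [0, 1, 1, 1], [1, 1, 1, 2]]
C³ = [[2, 4, 3, 4], [4, 2, 1, 3], [3, 1, 0, 1], [4, 3, 1, 2]]
C⁴ = [[11, 6, 2, 6], [6, 7, 4, 6], [2, 4, 3, 4], [6, 6, 4, 7]]

2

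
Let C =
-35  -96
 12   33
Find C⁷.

[[-19691, -52512], [6564, 17505]]

tr C = -2 and det C = -3, so the characteristic polynomial is λ² − (-2)λ + (-3) with roots -3 and 1.
Eigenvectors give P = [[-3, 8], [1, -3]] with P⁻¹ = [[-3, -8], [-1, -3]], and C = P·diag(-3, 1)·P⁻¹.
Then C⁷ = P·diag(-2187, 1)·P⁻¹ = [[6561, 8], [-2187, -3]] · [[-3, -8], [-1, -3]] = [[-19691, -52512], [6564, 17505]].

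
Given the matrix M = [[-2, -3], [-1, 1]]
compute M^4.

[[52, 33], [11, 19]]

M^2 = [[7, 3], [1, 4]]
M^3 = [[-17, -18], [-6, 1]]
M^4 = [[52, 33], [11, 19]]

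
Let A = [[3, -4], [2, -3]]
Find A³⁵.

A² = I (check: tr A = 0 and det A = -1), so A³⁵ = A since 35 is odd.

[[3, -4], [2, -3]]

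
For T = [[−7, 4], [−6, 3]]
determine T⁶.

tr T = −4 and det T = 3, so the characteristic polynomial is λ² − (−4)λ + (3) with roots −3 and −1.
Eigenvectors give P = [[1, −2], [1, −3]] with P⁻¹ = [[3, −2], [1, −1]], and T = P·diag(−3, −1)·P⁻¹.
Then T⁶ = P·diag(729, 1)·P⁻¹ = [[729, −2], [729, −3]] · [[3, −2], [1, −1]] = [[2185, −1456], [2184, −1455]].

[[2185, −1456], [2184, −1455]]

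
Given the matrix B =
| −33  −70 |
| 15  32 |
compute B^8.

[[44391, 88270], [−18915, −37574]]

tr B = −1 and det B = −6, so the characteristic polynomial is λ² − (−1)λ + (−6) with roots 2 and −3.
Eigenvectors give P = [[−2, 7], [1, −3]] with P⁻¹ = [[3, 7], [1, 2]], and B = P·diag(2, −3)·P⁻¹.
Then B^8 = P·diag(256, 6561)·P⁻¹ = [[−512, 45927], [256, −19683]] · [[3, 7], [1, 2]] = [[44391, 88270], [−18915, −37574]].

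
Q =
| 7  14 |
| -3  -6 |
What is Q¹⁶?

[[7, 14], [-3, -6]]

Q² = Q (a projection; rank 1, trace 1), so Q¹⁶ = Q.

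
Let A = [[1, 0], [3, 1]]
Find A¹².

A = I + N where N = [[0, 0], [3, 0]] is strictly lower-triangular, so N² = 0.
(I + N)¹² = I + 12·N = [[1, 0], [36, 1]].

[[1, 0], [36, 1]]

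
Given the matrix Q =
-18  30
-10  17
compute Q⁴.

[[276, -390], [130, -179]]

tr Q = -1 and det Q = -6, so the characteristic polynomial is λ² − (-1)λ + (-6) with roots -3 and 2.
Eigenvectors give P = [[2, -3], [1, -2]] with P⁻¹ = [[2, -3], [1, -2]], and Q = P·diag(-3, 2)·P⁻¹.
Then Q⁴ = P·diag(81, 16)·P⁻¹ = [[162, -48], [81, -32]] · [[2, -3], [1, -2]] = [[276, -390], [130, -179]].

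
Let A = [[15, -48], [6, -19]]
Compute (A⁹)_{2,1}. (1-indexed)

tr A = -4 and det A = 3, so the characteristic polynomial is λ² − (-4)λ + (3) with roots -1 and -3.
Eigenvectors give P = [[3, -8], [1, -3]] with P⁻¹ = [[3, -8], [1, -3]], and A = P·diag(-1, -3)·P⁻¹.
Then A⁹ = P·diag(-1, -19683)·P⁻¹ = [[-3, 157464], [-1, 59049]] · [[3, -8], [1, -3]] = [[157455, -472368], [59046, -177139]].

59046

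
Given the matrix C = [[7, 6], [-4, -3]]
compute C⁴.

[[241, 240], [-160, -159]]

tr C = 4 and det C = 3, so the characteristic polynomial is λ² − (4)λ + (3) with roots 3 and 1.
Eigenvectors give P = [[3, -1], [-2, 1]] with P⁻¹ = [[1, 1], [2, 3]], and C = P·diag(3, 1)·P⁻¹.
Then C⁴ = P·diag(81, 1)·P⁻¹ = [[243, -1], [-162, 1]] · [[1, 1], [2, 3]] = [[241, 240], [-160, -159]].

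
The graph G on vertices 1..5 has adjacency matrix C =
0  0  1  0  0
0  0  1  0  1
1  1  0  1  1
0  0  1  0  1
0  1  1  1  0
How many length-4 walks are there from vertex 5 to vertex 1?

6

The number of length-4 walks from vertex 5 to vertex 1 is entry (5,1) of C⁴, where C is the adjacency matrix.
C² = [[1, 1, 0, 1, 1], [1, 2, 1, 2, 1], [0, 1, 4, 1, 2], [1, 2, 1, 2, 1], [1, 1, 2, 1, 3]]
C³ = [[0, 1, 4, 1, 2], [1, 2, 6, 2, 5], [4, 6, 4, 6, 6], [1, 2, 6, 2, 5], [2, 5, 6, 5, 4]]
C⁴ = [[4, 6, 4, 6, 6], [6, 11, 10, 11, 10], [4, 10, 22, 10, 16], [6, 11, 10, 11, 10], [6, 10, 16, 10, 16]]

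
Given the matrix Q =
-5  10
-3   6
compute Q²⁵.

[[-5, 10], [-3, 6]]

Q² = Q (a projection; rank 1, trace 1), so Q²⁵ = Q.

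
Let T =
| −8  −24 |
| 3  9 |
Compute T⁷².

T² = T (a projection; rank 1, trace 1), so T⁷² = T.

[[−8, −24], [3, 9]]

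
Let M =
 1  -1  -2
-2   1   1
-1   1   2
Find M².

[[5, -4, -7], [-5, 4, 7], [-5, 4, 7]]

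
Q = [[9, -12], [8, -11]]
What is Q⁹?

[[39369, -59052], [39368, -59051]]

tr Q = -2 and det Q = -3, so the characteristic polynomial is λ² − (-2)λ + (-3) with roots 1 and -3.
Eigenvectors give P = [[3, 1], [2, 1]] with P⁻¹ = [[1, -1], [-2, 3]], and Q = P·diag(1, -3)·P⁻¹.
Then Q⁹ = P·diag(1, -19683)·P⁻¹ = [[3, -19683], [2, -19683]] · [[1, -1], [-2, 3]] = [[39369, -59052], [39368, -59051]].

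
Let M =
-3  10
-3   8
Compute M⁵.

tr M = 5 and det M = 6, so the characteristic polynomial is λ² − (5)λ + (6) with roots 3 and 2.
Eigenvectors give P = [[-5, 2], [-3, 1]] with P⁻¹ = [[1, -2], [3, -5]], and M = P·diag(3, 2)·P⁻¹.
Then M⁵ = P·diag(243, 32)·P⁻¹ = [[-1215, 64], [-729, 32]] · [[1, -2], [3, -5]] = [[-1023, 2110], [-633, 1298]].

[[-1023, 2110], [-633, 1298]]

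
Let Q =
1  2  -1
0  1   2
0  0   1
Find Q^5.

Q = I + N where N = [[0, 2, -1], [0, 0, 2], [0, 0, 0]] is strictly upper-triangular, so N^3 = 0.
(I + N)^5 = I + 5·N + 10·N^2 = [[1, 10, 35], [0, 1, 10], [0, 0, 1]].

[[1, 10, 35], [0, 1, 10], [0, 0, 1]]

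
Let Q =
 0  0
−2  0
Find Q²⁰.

Q is strictly triangular, hence nilpotent: Q² = 0, so Q²⁰ = 0.

[[0, 0], [0, 0]]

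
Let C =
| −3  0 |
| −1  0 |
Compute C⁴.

[[81, 0], [27, 0]]

C² = [[9, 0], [3, 0]]
C³ = [[−27, 0], [−9, 0]]
C⁴ = [[81, 0], [27, 0]]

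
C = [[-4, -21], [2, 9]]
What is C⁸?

[[-37574, -132405], [12610, 44391]]

tr C = 5 and det C = 6, so the characteristic polynomial is λ² − (5)λ + (6) with roots 3 and 2.
Eigenvectors give P = [[3, -7], [-1, 2]] with P⁻¹ = [[-2, -7], [-1, -3]], and C = P·diag(3, 2)·P⁻¹.
Then C⁸ = P·diag(6561, 256)·P⁻¹ = [[19683, -1792], [-6561, 512]] · [[-2, -7], [-1, -3]] = [[-37574, -132405], [12610, 44391]].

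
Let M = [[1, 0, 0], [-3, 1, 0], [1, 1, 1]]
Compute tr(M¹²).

3

M = I + N where N = [[0, 0, 0], [-3, 0, 0], [1, 1, 0]] is strictly lower-triangular, so N³ = 0.
(I + N)¹² = I + 12·N + 66·N² = [[1, 0, 0], [-36, 1, 0], [-186, 12, 1]].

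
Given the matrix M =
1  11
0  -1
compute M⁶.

[[1, 0], [0, 1]]

M² = I (check: tr M = 0 and det M = -1), so M⁶ = I since 6 is even.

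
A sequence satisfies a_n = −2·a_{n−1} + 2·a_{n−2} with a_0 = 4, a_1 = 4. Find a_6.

−128

With companion matrix T = [[−2, 2], [1, 0]], [a_n, a_{n−1}]ᵀ = T·[a_{n−1}, a_{n−2}]ᵀ, so [a_6, a_5]ᵀ = T^5·[a_1, a_0]ᵀ.
T^5 = [[−120, 88], [44, −32]], giving [a_6, a_5]ᵀ = [[−128], [48]].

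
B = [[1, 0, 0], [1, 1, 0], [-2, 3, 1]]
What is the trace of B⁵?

B = I + N where N = [[0, 0, 0], [1, 0, 0], [-2, 3, 0]] is strictly lower-triangular, so N³ = 0.
(I + N)⁵ = I + 5·N + 10·N² = [[1, 0, 0], [5, 1, 0], [20, 15, 1]].

3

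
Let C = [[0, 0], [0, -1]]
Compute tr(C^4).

C^2 = [[0, 0], [0, 1]]
C^3 = [[0, 0], [0, -1]]
C^4 = [[0, 0], [0, 1]]

1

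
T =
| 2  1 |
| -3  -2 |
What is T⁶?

[[1, 0], [0, 1]]

T² = I (check: tr T = 0 and det T = -1), so T⁶ = I since 6 is even.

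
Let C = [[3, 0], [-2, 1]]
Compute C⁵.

tr C = 4 and det C = 3, so the characteristic polynomial is λ² − (4)λ + (3) with roots 3 and 1.
Eigenvectors give P = [[-1, 0], [1, 1]] with P⁻¹ = [[-1, 0], [1, 1]], and C = P·diag(3, 1)·P⁻¹.
Then C⁵ = P·diag(243, 1)·P⁻¹ = [[-243, 0], [243, 1]] · [[-1, 0], [1, 1]] = [[243, 0], [-242, 1]].

[[243, 0], [-242, 1]]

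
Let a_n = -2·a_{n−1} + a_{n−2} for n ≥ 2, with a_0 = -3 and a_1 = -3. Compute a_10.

With companion matrix Q = [[-2, 1], [1, 0]], [a_n, a_{n−1}]ᵀ = Q·[a_{n−1}, a_{n−2}]ᵀ, so [a_10, a_9]ᵀ = Q^9·[a_1, a_0]ᵀ.
Q^9 = [[-2378, 985], [985, -408]], giving [a_10, a_9]ᵀ = [[4179], [-1731]].

4179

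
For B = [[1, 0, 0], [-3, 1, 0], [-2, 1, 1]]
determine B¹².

B = I + N where N = [[0, 0, 0], [-3, 0, 0], [-2, 1, 0]] is strictly lower-triangular, so N³ = 0.
(I + N)¹² = I + 12·N + 66·N² = [[1, 0, 0], [-36, 1, 0], [-222, 12, 1]].

[[1, 0, 0], [-36, 1, 0], [-222, 12, 1]]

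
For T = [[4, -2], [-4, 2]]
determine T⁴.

T² = [[24, -12], [-24, 12]]
T³ = [[144, -72], [-144, 72]]
T⁴ = [[864, -432], [-864, 432]]

[[864, -432], [-864, 432]]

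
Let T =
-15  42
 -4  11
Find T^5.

[[-1695, 5082], [-484, 1451]]

tr T = -4 and det T = 3, so the characteristic polynomial is λ² − (-4)λ + (3) with roots -3 and -1.
Eigenvectors give P = [[7, -3], [2, -1]] with P⁻¹ = [[1, -3], [2, -7]], and T = P·diag(-3, -1)·P⁻¹.
Then T^5 = P·diag(-243, -1)·P⁻¹ = [[-1701, 3], [-486, 1]] · [[1, -3], [2, -7]] = [[-1695, 5082], [-484, 1451]].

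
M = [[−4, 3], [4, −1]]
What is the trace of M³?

M² = [[28, −15], [−20, 13]]
M³ = [[−172, 99], [132, −73]]

−245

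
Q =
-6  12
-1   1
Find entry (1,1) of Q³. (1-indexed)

-84

tr Q = -5 and det Q = 6, so the characteristic polynomial is λ² − (-5)λ + (6) with roots -3 and -2.
Eigenvectors give P = [[4, 3], [1, 1]] with P⁻¹ = [[1, -3], [-1, 4]], and Q = P·diag(-3, -2)·P⁻¹.
Then Q³ = P·diag(-27, -8)·P⁻¹ = [[-108, -24], [-27, -8]] · [[1, -3], [-1, 4]] = [[-84, 228], [-19, 49]].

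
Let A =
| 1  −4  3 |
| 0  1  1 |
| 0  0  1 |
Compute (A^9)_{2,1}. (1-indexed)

A = I + N where N = [[0, −4, 3], [0, 0, 1], [0, 0, 0]] is strictly upper-triangular, so N^3 = 0.
(I + N)^9 = I + 9·N + 36·N^2 = [[1, −36, −117], [0, 1, 9], [0, 0, 1]].

0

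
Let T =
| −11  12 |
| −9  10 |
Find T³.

[[−35, 36], [−27, 28]]

tr T = −1 and det T = −2, so the characteristic polynomial is λ² − (−1)λ + (−2) with roots 1 and −2.
Eigenvectors give P = [[1, 4], [1, 3]] with P⁻¹ = [[−3, 4], [1, −1]], and T = P·diag(1, −2)·P⁻¹.
Then T³ = P·diag(1, −8)·P⁻¹ = [[1, −32], [1, −24]] · [[−3, 4], [1, −1]] = [[−35, 36], [−27, 28]].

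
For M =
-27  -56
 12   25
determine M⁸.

[[45921, 91840], [-19680, -39359]]

tr M = -2 and det M = -3, so the characteristic polynomial is λ² − (-2)λ + (-3) with roots 1 and -3.
Eigenvectors give P = [[-2, 7], [1, -3]] with P⁻¹ = [[3, 7], [1, 2]], and M = P·diag(1, -3)·P⁻¹.
Then M⁸ = P·diag(1, 6561)·P⁻¹ = [[-2, 45927], [1, -19683]] · [[3, 7], [1, 2]] = [[45921, 91840], [-19680, -39359]].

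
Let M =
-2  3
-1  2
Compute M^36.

[[1, 0], [0, 1]]

M² = I (check: tr M = 0 and det M = -1), so M^36 = I since 36 is even.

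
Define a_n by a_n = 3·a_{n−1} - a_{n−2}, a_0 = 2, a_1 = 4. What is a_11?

With companion matrix C = [[3, -1], [1, 0]], [a_n, a_{n−1}]ᵀ = C·[a_{n−1}, a_{n−2}]ᵀ, so [a_11, a_10]ᵀ = C¹⁰·[a_1, a_0]ᵀ.
C¹⁰ = [[17711, -6765], [6765, -2584]], giving [a_11, a_10]ᵀ = [[57314], [21892]].

57314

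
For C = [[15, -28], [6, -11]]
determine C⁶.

[[5097, -10192], [2184, -4367]]

tr C = 4 and det C = 3, so the characteristic polynomial is λ² − (4)λ + (3) with roots 3 and 1.
Eigenvectors give P = [[-7, 2], [-3, 1]] with P⁻¹ = [[-1, 2], [-3, 7]], and C = P·diag(3, 1)·P⁻¹.
Then C⁶ = P·diag(729, 1)·P⁻¹ = [[-5103, 2], [-2187, 1]] · [[-1, 2], [-3, 7]] = [[5097, -10192], [2184, -4367]].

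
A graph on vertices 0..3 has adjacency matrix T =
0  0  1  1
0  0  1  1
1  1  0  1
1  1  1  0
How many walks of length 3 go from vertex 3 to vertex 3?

4

The number of length-3 walks from vertex 3 to vertex 3 is entry (3,3) of T³, where T is the adjacency matrix.
T² = [[2, 2, 1, 1], [2, 2, 1, 1], [1, 1, 3, 2], [1, 1, 2, 3]]
T³ = [[2, 2, 5, 5], [2, 2, 5, 5], [5, 5, 4, 5], [5, 5, 5, 4]]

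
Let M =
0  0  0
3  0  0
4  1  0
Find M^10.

M is strictly triangular, hence nilpotent: M^3 = 0, so M^10 = 0.

[[0, 0, 0], [0, 0, 0], [0, 0, 0]]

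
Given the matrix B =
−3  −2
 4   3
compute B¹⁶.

B² = I (check: tr B = 0 and det B = −1), so B¹⁶ = I since 16 is even.

[[1, 0], [0, 1]]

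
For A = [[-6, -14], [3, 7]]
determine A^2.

[[-6, -14], [3, 7]]

A² = A (a projection; rank 1, trace 1), so A^2 = A.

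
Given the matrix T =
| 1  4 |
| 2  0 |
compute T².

[[9, 4], [2, 8]]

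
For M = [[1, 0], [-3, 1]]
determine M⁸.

M = I + N where N = [[0, 0], [-3, 0]] is strictly lower-triangular, so N² = 0.
(I + N)⁸ = I + 8·N = [[1, 0], [-24, 1]].

[[1, 0], [-24, 1]]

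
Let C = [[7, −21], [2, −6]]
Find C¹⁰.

C² = C (a projection; rank 1, trace 1), so C¹⁰ = C.

[[7, −21], [2, −6]]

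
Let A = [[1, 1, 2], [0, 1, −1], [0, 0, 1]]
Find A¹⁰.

[[1, 10, −25], [0, 1, −10], [0, 0, 1]]

A = I + N where N = [[0, 1, 2], [0, 0, −1], [0, 0, 0]] is strictly upper-triangular, so N³ = 0.
(I + N)¹⁰ = I + 10·N + 45·N² = [[1, 10, −25], [0, 1, −10], [0, 0, 1]].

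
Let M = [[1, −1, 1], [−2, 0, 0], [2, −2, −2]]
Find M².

[[5, −3, −1], [−2, 2, −2], [2, 2, 6]]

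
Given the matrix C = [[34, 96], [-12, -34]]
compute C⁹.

tr C = 0 and det C = -4, so the characteristic polynomial is λ² − (0)λ + (-4) with roots 2 and -2.
Eigenvectors give P = [[3, -8], [-1, 3]] with P⁻¹ = [[3, 8], [1, 3]], and C = P·diag(2, -2)·P⁻¹.
Then C⁹ = P·diag(512, -512)·P⁻¹ = [[1536, 4096], [-512, -1536]] · [[3, 8], [1, 3]] = [[8704, 24576], [-3072, -8704]].

[[8704, 24576], [-3072, -8704]]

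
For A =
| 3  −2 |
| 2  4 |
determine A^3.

A^2 = [[5, −14], [14, 12]]
A^3 = [[−13, −66], [66, 20]]

[[−13, −66], [66, 20]]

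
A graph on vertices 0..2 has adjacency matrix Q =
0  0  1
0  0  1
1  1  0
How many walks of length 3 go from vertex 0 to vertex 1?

0

The number of length-3 walks from vertex 0 to vertex 1 is entry (0,1) of Q^3, where Q is the adjacency matrix.
Q^2 = [[1, 1, 0], [1, 1, 0], [0, 0, 2]]
Q^3 = [[0, 0, 2], [0, 0, 2], [2, 2, 0]]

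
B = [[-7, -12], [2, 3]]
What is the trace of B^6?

tr B = -4 and det B = 3, so the characteristic polynomial is λ² − (-4)λ + (3) with roots -1 and -3.
Eigenvectors give P = [[-2, -3], [1, 1]] with P⁻¹ = [[1, 3], [-1, -2]], and B = P·diag(-1, -3)·P⁻¹.
Then B^6 = P·diag(1, 729)·P⁻¹ = [[-2, -2187], [1, 729]] · [[1, 3], [-1, -2]] = [[2185, 4368], [-728, -1455]].

730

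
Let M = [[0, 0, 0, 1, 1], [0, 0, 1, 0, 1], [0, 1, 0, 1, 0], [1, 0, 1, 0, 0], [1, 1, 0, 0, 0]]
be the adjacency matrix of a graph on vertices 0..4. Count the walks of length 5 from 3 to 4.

5

The number of length-5 walks from vertex 3 to vertex 4 is entry (3,4) of M^5, where M is the adjacency matrix.
M^2 = [[2, 1, 1, 0, 0], [1, 2, 0, 1, 0], [1, 0, 2, 0, 1], [0, 1, 0, 2, 1], [0, 0, 1, 1, 2]]
M^3 = [[0, 1, 1, 3, 3], [1, 0, 3, 1, 3], [1, 3, 0, 3, 1], [3, 1, 3, 0, 1], [3, 3, 1, 1, 0]]
M^4 = [[6, 4, 4, 1, 1], [4, 6, 1, 4, 1], [4, 1, 6, 1, 4], [1, 4, 1, 6, 4], [1, 1, 4, 4, 6]]
M^5 = [[2, 5, 5, 10, 10], [5, 2, 10, 5, 10], [5, 10, 2, 10, 5], [10, 5, 10, 2, 5], [10, 10, 5, 5, 2]]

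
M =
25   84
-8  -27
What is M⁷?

[[13129, 45948], [-4376, -15315]]

tr M = -2 and det M = -3, so the characteristic polynomial is λ² − (-2)λ + (-3) with roots -3 and 1.
Eigenvectors give P = [[-3, 7], [1, -2]] with P⁻¹ = [[2, 7], [1, 3]], and M = P·diag(-3, 1)·P⁻¹.
Then M⁷ = P·diag(-2187, 1)·P⁻¹ = [[6561, 7], [-2187, -2]] · [[2, 7], [1, 3]] = [[13129, 45948], [-4376, -15315]].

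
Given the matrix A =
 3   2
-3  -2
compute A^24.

A² = A (a projection; rank 1, trace 1), so A^24 = A.

[[3, 2], [-3, -2]]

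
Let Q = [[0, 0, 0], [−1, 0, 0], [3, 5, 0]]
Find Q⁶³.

[[0, 0, 0], [0, 0, 0], [0, 0, 0]]

Q is strictly triangular, hence nilpotent: Q³ = 0, so Q⁶³ = 0.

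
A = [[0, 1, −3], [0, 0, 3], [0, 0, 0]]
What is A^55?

A is strictly triangular, hence nilpotent: A^3 = 0, so A^55 = 0.

[[0, 0, 0], [0, 0, 0], [0, 0, 0]]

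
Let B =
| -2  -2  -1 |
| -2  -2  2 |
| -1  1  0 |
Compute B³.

B² = [[9, 7, -2], [6, 10, -2], [0, 0, 3]]
B³ = [[-30, -34, 5], [-30, -34, 14], [-3, 3, 0]]

[[-30, -34, 5], [-30, -34, 14], [-3, 3, 0]]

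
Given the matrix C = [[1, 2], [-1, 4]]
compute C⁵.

[[-179, 422], [-211, 454]]

tr C = 5 and det C = 6, so the characteristic polynomial is λ² − (5)λ + (6) with roots 2 and 3.
Eigenvectors give P = [[2, 1], [1, 1]] with P⁻¹ = [[1, -1], [-1, 2]], and C = P·diag(2, 3)·P⁻¹.
Then C⁵ = P·diag(32, 243)·P⁻¹ = [[64, 243], [32, 243]] · [[1, -1], [-1, 2]] = [[-179, 422], [-211, 454]].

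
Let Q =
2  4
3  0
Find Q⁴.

[[304, 224], [168, 192]]

Q² = [[16, 8], [6, 12]]
Q³ = [[56, 64], [48, 24]]
Q⁴ = [[304, 224], [168, 192]]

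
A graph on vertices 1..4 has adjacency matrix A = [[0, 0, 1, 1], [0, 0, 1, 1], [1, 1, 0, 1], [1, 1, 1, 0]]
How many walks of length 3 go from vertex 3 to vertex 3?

4

The number of length-3 walks from vertex 3 to vertex 3 is entry (3,3) of A³, where A is the adjacency matrix.
A² = [[2, 2, 1, 1], [2, 2, 1, 1], [1, 1, 3, 2], [1, 1, 2, 3]]
A³ = [[2, 2, 5, 5], [2, 2, 5, 5], [5, 5, 4, 5], [5, 5, 5, 4]]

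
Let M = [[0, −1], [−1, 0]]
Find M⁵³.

[[0, −1], [−1, 0]]

M² = I (check: tr M = 0 and det M = −1), so M⁵³ = M since 53 is odd.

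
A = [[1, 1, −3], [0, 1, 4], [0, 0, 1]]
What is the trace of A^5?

A = I + N where N = [[0, 1, −3], [0, 0, 4], [0, 0, 0]] is strictly upper-triangular, so N^3 = 0.
(I + N)^5 = I + 5·N + 10·N^2 = [[1, 5, 25], [0, 1, 20], [0, 0, 1]].

3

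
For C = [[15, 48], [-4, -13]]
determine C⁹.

tr C = 2 and det C = -3, so the characteristic polynomial is λ² − (2)λ + (-3) with roots -1 and 3.
Eigenvectors give P = [[-3, 4], [1, -1]] with P⁻¹ = [[1, 4], [1, 3]], and C = P·diag(-1, 3)·P⁻¹.
Then C⁹ = P·diag(-1, 19683)·P⁻¹ = [[3, 78732], [-1, -19683]] · [[1, 4], [1, 3]] = [[78735, 236208], [-19684, -59053]].

[[78735, 236208], [-19684, -59053]]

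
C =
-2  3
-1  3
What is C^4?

C^2 = [[1, 3], [-1, 6]]
C^3 = [[-5, 12], [-4, 15]]
C^4 = [[-2, 21], [-7, 33]]

[[-2, 21], [-7, 33]]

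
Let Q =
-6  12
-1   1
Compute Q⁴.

tr Q = -5 and det Q = 6, so the characteristic polynomial is λ² − (-5)λ + (6) with roots -3 and -2.
Eigenvectors give P = [[4, 3], [1, 1]] with P⁻¹ = [[1, -3], [-1, 4]], and Q = P·diag(-3, -2)·P⁻¹.
Then Q⁴ = P·diag(81, 16)·P⁻¹ = [[324, 48], [81, 16]] · [[1, -3], [-1, 4]] = [[276, -780], [65, -179]].

[[276, -780], [65, -179]]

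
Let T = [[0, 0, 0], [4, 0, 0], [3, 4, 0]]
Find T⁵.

T is strictly triangular, hence nilpotent: T³ = 0, so T⁵ = 0.

[[0, 0, 0], [0, 0, 0], [0, 0, 0]]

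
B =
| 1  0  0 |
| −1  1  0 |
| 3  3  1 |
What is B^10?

B = I + N where N = [[0, 0, 0], [−1, 0, 0], [3, 3, 0]] is strictly lower-triangular, so N^3 = 0.
(I + N)^10 = I + 10·N + 45·N^2 = [[1, 0, 0], [−10, 1, 0], [−105, 30, 1]].

[[1, 0, 0], [−10, 1, 0], [−105, 30, 1]]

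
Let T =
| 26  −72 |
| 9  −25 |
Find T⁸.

[[2296, −6120], [765, −2039]]

tr T = 1 and det T = −2, so the characteristic polynomial is λ² − (1)λ + (−2) with roots 2 and −1.
Eigenvectors give P = [[−3, 8], [−1, 3]] with P⁻¹ = [[−3, 8], [−1, 3]], and T = P·diag(2, −1)·P⁻¹.
Then T⁸ = P·diag(256, 1)·P⁻¹ = [[−768, 8], [−256, 3]] · [[−3, 8], [−1, 3]] = [[2296, −6120], [765, −2039]].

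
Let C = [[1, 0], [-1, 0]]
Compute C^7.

C² = C (a projection; rank 1, trace 1), so C^7 = C.

[[1, 0], [-1, 0]]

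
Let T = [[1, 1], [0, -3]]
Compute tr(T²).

10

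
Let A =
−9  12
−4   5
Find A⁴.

tr A = −4 and det A = 3, so the characteristic polynomial is λ² − (−4)λ + (3) with roots −1 and −3.
Eigenvectors give P = [[−3, 2], [−2, 1]] with P⁻¹ = [[1, −2], [2, −3]], and A = P·diag(−1, −3)·P⁻¹.
Then A⁴ = P·diag(1, 81)·P⁻¹ = [[−3, 162], [−2, 81]] · [[1, −2], [2, −3]] = [[321, −480], [160, −239]].

[[321, −480], [160, −239]]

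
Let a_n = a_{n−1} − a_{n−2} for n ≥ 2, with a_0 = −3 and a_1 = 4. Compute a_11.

−7

With companion matrix T = [[1, −1], [1, 0]], [a_n, a_{n−1}]ᵀ = T·[a_{n−1}, a_{n−2}]ᵀ, so [a_11, a_10]ᵀ = T^10·[a_1, a_0]ᵀ.
T^10 = [[−1, 1], [−1, 0]], giving [a_11, a_10]ᵀ = [[−7], [−4]].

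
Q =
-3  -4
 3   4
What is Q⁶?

Q² = Q (a projection; rank 1, trace 1), so Q⁶ = Q.

[[-3, -4], [3, 4]]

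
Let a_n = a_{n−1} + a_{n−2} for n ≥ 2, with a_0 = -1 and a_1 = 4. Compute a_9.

115

With companion matrix A = [[1, 1], [1, 0]], [a_n, a_{n−1}]ᵀ = A·[a_{n−1}, a_{n−2}]ᵀ, so [a_9, a_8]ᵀ = A⁸·[a_1, a_0]ᵀ.
A⁸ = [[34, 21], [21, 13]], giving [a_9, a_8]ᵀ = [[115], [71]].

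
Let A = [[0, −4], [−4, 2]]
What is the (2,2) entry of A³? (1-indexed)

72

A² = [[16, −8], [−8, 20]]
A³ = [[32, −80], [−80, 72]]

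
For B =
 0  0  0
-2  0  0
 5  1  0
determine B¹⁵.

B is strictly triangular, hence nilpotent: B³ = 0, so B¹⁵ = 0.

[[0, 0, 0], [0, 0, 0], [0, 0, 0]]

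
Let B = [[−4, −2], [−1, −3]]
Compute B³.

B² = [[18, 14], [7, 11]]
B³ = [[−86, −78], [−39, −47]]

[[−86, −78], [−39, −47]]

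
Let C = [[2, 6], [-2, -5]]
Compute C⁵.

tr C = -3 and det C = 2, so the characteristic polynomial is λ² − (-3)λ + (2) with roots -1 and -2.
Eigenvectors give P = [[-2, -3], [1, 2]] with P⁻¹ = [[-2, -3], [1, 2]], and C = P·diag(-1, -2)·P⁻¹.
Then C⁵ = P·diag(-1, -32)·P⁻¹ = [[2, 96], [-1, -64]] · [[-2, -3], [1, 2]] = [[92, 186], [-62, -125]].

[[92, 186], [-62, -125]]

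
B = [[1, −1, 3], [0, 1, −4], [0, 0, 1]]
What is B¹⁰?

B = I + N where N = [[0, −1, 3], [0, 0, −4], [0, 0, 0]] is strictly upper-triangular, so N³ = 0.
(I + N)¹⁰ = I + 10·N + 45·N² = [[1, −10, 210], [0, 1, −40], [0, 0, 1]].

[[1, −10, 210], [0, 1, −40], [0, 0, 1]]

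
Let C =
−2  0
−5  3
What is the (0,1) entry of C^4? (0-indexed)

tr C = 1 and det C = −6, so the characteristic polynomial is λ² − (1)λ + (−6) with roots 3 and −2.
Eigenvectors give P = [[0, −1], [−1, −1]] with P⁻¹ = [[1, −1], [−1, 0]], and C = P·diag(3, −2)·P⁻¹.
Then C^4 = P·diag(81, 16)·P⁻¹ = [[0, −16], [−81, −16]] · [[1, −1], [−1, 0]] = [[16, 0], [−65, 81]].

0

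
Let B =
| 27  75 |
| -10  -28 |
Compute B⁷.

tr B = -1 and det B = -6, so the characteristic polynomial is λ² − (-1)λ + (-6) with roots -3 and 2.
Eigenvectors give P = [[5, -3], [-2, 1]] with P⁻¹ = [[-1, -3], [-2, -5]], and B = P·diag(-3, 2)·P⁻¹.
Then B⁷ = P·diag(-2187, 128)·P⁻¹ = [[-10935, -384], [4374, 128]] · [[-1, -3], [-2, -5]] = [[11703, 34725], [-4630, -13762]].

[[11703, 34725], [-4630, -13762]]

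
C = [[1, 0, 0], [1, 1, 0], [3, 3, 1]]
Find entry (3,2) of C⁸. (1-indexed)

24

C = I + N where N = [[0, 0, 0], [1, 0, 0], [3, 3, 0]] is strictly lower-triangular, so N³ = 0.
(I + N)⁸ = I + 8·N + 28·N² = [[1, 0, 0], [8, 1, 0], [108, 24, 1]].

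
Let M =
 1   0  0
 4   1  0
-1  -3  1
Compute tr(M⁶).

3

M = I + N where N = [[0, 0, 0], [4, 0, 0], [-1, -3, 0]] is strictly lower-triangular, so N³ = 0.
(I + N)⁶ = I + 6·N + 15·N² = [[1, 0, 0], [24, 1, 0], [-186, -18, 1]].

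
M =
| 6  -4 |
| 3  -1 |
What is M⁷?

[[8364, -8236], [6177, -6049]]

tr M = 5 and det M = 6, so the characteristic polynomial is λ² − (5)λ + (6) with roots 2 and 3.
Eigenvectors give P = [[1, 4], [1, 3]] with P⁻¹ = [[-3, 4], [1, -1]], and M = P·diag(2, 3)·P⁻¹.
Then M⁷ = P·diag(128, 2187)·P⁻¹ = [[128, 8748], [128, 6561]] · [[-3, 4], [1, -1]] = [[8364, -8236], [6177, -6049]].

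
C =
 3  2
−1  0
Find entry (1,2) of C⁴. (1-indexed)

tr C = 3 and det C = 2, so the characteristic polynomial is λ² − (3)λ + (2) with roots 1 and 2.
Eigenvectors give P = [[−1, 2], [1, −1]] with P⁻¹ = [[1, 2], [1, 1]], and C = P·diag(1, 2)·P⁻¹.
Then C⁴ = P·diag(1, 16)·P⁻¹ = [[−1, 32], [1, −16]] · [[1, 2], [1, 1]] = [[31, 30], [−15, −14]].

30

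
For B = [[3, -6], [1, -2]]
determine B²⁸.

B² = B (a projection; rank 1, trace 1), so B²⁸ = B.

[[3, -6], [1, -2]]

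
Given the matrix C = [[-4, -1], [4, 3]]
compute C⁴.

[[140, 17], [-68, 21]]

C² = [[12, 1], [-4, 5]]
C³ = [[-44, -9], [36, 19]]
C⁴ = [[140, 17], [-68, 21]]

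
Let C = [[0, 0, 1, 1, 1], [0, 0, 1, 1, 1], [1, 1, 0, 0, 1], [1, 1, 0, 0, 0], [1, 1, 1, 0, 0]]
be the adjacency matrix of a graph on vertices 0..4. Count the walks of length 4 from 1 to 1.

20

The number of length-4 walks from vertex 1 to vertex 1 is entry (1,1) of C^4, where C is the adjacency matrix.
C^2 = [[3, 3, 1, 0, 1], [3, 3, 1, 0, 1], [1, 1, 3, 2, 2], [0, 0, 2, 2, 2], [1, 1, 2, 2, 3]]
C^3 = [[2, 2, 7, 6, 7], [2, 2, 7, 6, 7], [7, 7, 4, 2, 5], [6, 6, 2, 0, 2], [7, 7, 5, 2, 4]]
C^4 = [[20, 20, 11, 4, 11], [20, 20, 11, 4, 11], [11, 11, 19, 14, 18], [4, 4, 14, 12, 14], [11, 11, 18, 14, 19]]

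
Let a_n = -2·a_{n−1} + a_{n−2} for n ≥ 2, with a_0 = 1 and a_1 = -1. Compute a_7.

-239

With companion matrix B = [[-2, 1], [1, 0]], [a_n, a_{n−1}]ᵀ = B·[a_{n−1}, a_{n−2}]ᵀ, so [a_7, a_6]ᵀ = B⁶·[a_1, a_0]ᵀ.
B⁶ = [[169, -70], [-70, 29]], giving [a_7, a_6]ᵀ = [[-239], [99]].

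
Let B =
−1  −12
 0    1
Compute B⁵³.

[[−1, −12], [0, 1]]

B² = I (check: tr B = 0 and det B = −1), so B⁵³ = B since 53 is odd.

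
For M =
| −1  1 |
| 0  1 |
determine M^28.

[[1, 0], [0, 1]]

M² = I (check: tr M = 0 and det M = −1), so M^28 = I since 28 is even.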